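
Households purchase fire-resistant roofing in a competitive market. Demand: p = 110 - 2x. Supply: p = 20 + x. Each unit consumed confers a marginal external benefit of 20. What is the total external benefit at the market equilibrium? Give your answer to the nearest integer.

Market equilibrium (private): 20 + x = 110 - 2x → x_m = 30.0000.
Total external benefit = MEB × x_m = 20 × 30.0000 = 600.0000.

600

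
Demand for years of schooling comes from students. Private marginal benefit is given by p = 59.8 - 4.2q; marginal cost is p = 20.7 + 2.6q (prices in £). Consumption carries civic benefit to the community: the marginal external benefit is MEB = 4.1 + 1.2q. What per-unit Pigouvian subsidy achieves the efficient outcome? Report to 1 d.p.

Social marginal benefit = demand + MEB = 63.9 - 3.0q.
Set SMB = MC: 63.9 - 3.0q = 20.7 + 2.6q → q* = 7.7143.
The Pigouvian subsidy equals MEB at q*: 4.1 + 1.2×7.7143 = 13.3572.

subsidy = £13.4 per unit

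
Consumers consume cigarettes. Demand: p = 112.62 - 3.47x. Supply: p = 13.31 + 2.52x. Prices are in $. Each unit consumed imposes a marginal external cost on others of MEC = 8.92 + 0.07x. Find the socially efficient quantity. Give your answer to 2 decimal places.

x* = 14.92

Social marginal benefit = demand − MEC = 103.70 - 3.54x.
Set SMB = MC: 103.70 - 3.54x = 13.31 + 2.52x → x* = 14.9158.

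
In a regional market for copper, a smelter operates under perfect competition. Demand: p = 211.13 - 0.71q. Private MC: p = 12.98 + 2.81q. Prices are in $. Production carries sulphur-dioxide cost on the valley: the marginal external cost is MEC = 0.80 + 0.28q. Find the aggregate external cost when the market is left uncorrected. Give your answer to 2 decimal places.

$488.67

Market equilibrium (private): 12.98 + 2.81q = 211.13 - 0.71q → q_m = 56.2926.
Total external cost = ∫₀^{q_m} (0.80 + 0.28q) dq = 0.80×56.2926 + ½×0.28×56.2926² = 488.6740.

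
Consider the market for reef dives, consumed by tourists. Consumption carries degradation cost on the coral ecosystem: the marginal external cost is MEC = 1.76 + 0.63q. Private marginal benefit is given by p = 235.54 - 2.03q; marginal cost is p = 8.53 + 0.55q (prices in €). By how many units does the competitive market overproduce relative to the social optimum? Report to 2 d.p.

17.82 units

Market equilibrium (private): 8.53 + 0.55q = 235.54 - 2.03q → q_m = 87.9884.
Social marginal benefit = demand − MEC = 233.78 - 2.66q.
Set SMB = MC: 233.78 - 2.66q = 8.53 + 0.55q → q* = 70.1713.
Gap = |87.9884 − 70.1713| = 17.8171.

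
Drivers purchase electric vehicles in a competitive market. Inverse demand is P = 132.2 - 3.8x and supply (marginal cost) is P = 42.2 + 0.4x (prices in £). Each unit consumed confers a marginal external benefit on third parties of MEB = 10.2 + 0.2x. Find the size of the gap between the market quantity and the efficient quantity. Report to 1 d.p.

Market equilibrium (private): 42.2 + 0.4x = 132.2 - 3.8x → x_m = 21.4286.
Social marginal benefit = demand + MEB = 142.4 - 3.6x.
Set SMB = MC: 142.4 - 3.6x = 42.2 + 0.4x → x* = 25.0500.
Gap = |21.4286 − 25.0500| = 3.6214.

3.6 units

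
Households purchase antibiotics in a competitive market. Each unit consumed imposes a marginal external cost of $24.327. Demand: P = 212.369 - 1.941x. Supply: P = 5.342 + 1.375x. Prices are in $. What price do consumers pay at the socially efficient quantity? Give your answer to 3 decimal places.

P = $105.427

Social marginal benefit = demand − MEC = 188.042 - 1.941x.
Set SMB = MC: 188.042 - 1.941x = 5.342 + 1.375x → x* = 55.0965.
Consumer price on the demand curve at x*: 212.369 − 1.941×55.0965 = 105.4267.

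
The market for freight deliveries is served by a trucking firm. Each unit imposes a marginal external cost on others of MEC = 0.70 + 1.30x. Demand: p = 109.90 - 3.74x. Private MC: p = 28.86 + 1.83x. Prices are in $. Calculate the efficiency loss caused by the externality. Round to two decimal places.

Market equilibrium (private): 28.86 + 1.83x = 109.90 - 3.74x → x_m = 14.5494.
Social marginal cost = private MC + MEC = 29.56 + 3.13x.
Set SMC = demand: 29.56 + 3.13x = 109.90 - 3.74x → x* = 11.6943.
The welfare-loss triangle has base |x_m − x*| and height MEC(x_m) (the vertical gap between SMC and demand is zero at x* and MEC at x_m).
DWL = ½ × 2.8551 × 19.6142 = 28.0003.

DWL = $28.00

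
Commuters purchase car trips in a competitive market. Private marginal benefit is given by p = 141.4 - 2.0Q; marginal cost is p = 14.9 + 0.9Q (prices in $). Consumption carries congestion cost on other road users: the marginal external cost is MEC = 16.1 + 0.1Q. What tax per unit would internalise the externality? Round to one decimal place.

Social marginal benefit = demand − MEC = 125.3 - 2.1Q.
Set SMB = MC: 125.3 - 2.1Q = 14.9 + 0.9Q → Q* = 36.8000.
The Pigouvian tax equals MEC at Q*: 16.1 + 0.1×36.8000 = 19.7800.

tax = $19.8 per unit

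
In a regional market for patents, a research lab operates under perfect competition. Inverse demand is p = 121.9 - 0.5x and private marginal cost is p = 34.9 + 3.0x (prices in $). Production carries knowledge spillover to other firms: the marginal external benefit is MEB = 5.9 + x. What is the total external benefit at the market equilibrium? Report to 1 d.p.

$455.6

Market equilibrium (private): 34.9 + 3.0x = 121.9 - 0.5x → x_m = 24.8571.
Total external benefit = ∫₀^{x_m} (5.9 + 1.0x) dx = 5.9×24.8571 + ½×1.0×24.8571² = 455.5946.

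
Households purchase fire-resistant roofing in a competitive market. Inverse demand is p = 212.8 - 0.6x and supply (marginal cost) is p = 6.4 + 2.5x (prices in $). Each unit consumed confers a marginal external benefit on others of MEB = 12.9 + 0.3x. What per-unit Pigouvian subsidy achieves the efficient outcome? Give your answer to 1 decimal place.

Social marginal benefit = demand + MEB = 225.7 - 0.3x.
Set SMB = MC: 225.7 - 0.3x = 6.4 + 2.5x → x* = 78.3214.
The Pigouvian subsidy equals MEB at x*: 12.9 + 0.3×78.3214 = 36.3964.

subsidy = $36.4 per unit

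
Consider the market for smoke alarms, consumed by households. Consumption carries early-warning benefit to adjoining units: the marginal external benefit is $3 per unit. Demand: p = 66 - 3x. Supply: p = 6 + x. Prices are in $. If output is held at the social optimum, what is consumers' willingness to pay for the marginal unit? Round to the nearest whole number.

P = $19

Social marginal benefit = demand + MEB = 69 - 3x.
Set SMB = MC: 69 - 3x = 6 + x → x* = 15.7500.
Consumer price on the demand curve at x*: 66 − 3×15.7500 = 18.7500.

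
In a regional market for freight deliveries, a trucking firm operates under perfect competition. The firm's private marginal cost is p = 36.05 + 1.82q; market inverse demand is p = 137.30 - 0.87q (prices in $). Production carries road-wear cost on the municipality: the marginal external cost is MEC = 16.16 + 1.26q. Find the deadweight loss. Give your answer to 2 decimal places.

Market equilibrium (private): 36.05 + 1.82q = 137.30 - 0.87q → q_m = 37.6394.
Social marginal cost = private MC + MEC = 52.21 + 3.08q.
Set SMC = demand: 52.21 + 3.08q = 137.30 - 0.87q → q* = 21.5418.
Between q* and q_m the wedge SMC − demand runs linearly from 0 to MEC(q_m), so the loss is a triangle.
DWL = ½ × 16.0976 × 63.5857 = 511.7886.

DWL = $511.79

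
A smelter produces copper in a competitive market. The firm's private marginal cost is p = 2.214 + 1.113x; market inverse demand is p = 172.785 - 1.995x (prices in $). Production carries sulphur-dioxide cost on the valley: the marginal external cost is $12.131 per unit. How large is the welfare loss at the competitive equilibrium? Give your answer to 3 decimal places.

Market equilibrium (private): 2.214 + 1.113x = 172.785 - 1.995x → x_m = 54.8813.
Social marginal cost = private MC + MEC = 14.345 + 1.113x.
Set SMC = demand: 14.345 + 1.113x = 172.785 - 1.995x → x* = 50.9781.
Between x* and x_m the wedge SMC − demand runs linearly from 0 to MEC(x_m), so the loss is a triangle.
DWL = ½ × 3.9032 × 12.1310 = 23.6749.

DWL = $23.675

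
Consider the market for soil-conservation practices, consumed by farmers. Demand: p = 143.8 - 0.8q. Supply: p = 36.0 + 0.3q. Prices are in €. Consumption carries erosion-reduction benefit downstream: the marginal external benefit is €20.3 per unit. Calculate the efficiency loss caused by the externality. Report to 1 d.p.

Market equilibrium (private): 36.0 + 0.3q = 143.8 - 0.8q → q_m = 98.0000.
Social marginal benefit = demand + MEB = 164.1 - 0.8q.
Set SMB = MC: 164.1 - 0.8q = 36.0 + 0.3q → q* = 116.4545.
Between q* and q_m the wedge SMB − MC runs linearly from 0 to MEB(q_m), so the loss is a triangle.
DWL = ½ × 18.4545 × 20.3000 = 187.3132.

DWL = €187.3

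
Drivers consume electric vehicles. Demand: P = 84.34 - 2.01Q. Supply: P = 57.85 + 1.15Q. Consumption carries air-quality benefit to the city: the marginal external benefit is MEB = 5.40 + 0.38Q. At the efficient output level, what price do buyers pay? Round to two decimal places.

Social marginal benefit = demand + MEB = 89.74 - 1.63Q.
Set SMB = MC: 89.74 - 1.63Q = 57.85 + 1.15Q → Q* = 11.4712.
Consumer price on the demand curve at Q*: 84.34 − 2.01×11.4712 = 61.2829.

P = 61.28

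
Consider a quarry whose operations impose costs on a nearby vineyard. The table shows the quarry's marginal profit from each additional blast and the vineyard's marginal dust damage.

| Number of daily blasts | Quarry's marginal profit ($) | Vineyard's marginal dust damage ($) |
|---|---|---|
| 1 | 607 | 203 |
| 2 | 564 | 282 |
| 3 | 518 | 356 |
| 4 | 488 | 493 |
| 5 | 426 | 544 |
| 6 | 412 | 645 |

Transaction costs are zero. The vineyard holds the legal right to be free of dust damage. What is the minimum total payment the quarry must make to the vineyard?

Efficient level: marginal profit ≥ marginal dust damage through level 3, so k* = 3.
With the vineyard holding the right, the quarry must at least compensate total damage at k*: 203 + 282 + 356 = 841.

$841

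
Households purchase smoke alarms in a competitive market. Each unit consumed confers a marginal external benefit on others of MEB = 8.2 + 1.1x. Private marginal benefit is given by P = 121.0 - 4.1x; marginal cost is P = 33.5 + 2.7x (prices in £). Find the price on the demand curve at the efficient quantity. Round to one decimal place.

Social marginal benefit = demand + MEB = 129.2 - 3.0x.
Set SMB = MC: 129.2 - 3.0x = 33.5 + 2.7x → x* = 16.7895.
Consumer price on the demand curve at x*: 121.0 − 4.1×16.7895 = 52.1631.

P = £52.2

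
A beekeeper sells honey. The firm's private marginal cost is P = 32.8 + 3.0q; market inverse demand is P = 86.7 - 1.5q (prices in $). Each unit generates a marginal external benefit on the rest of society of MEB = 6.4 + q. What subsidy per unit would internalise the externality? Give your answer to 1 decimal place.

subsidy = $23.6 per unit

Social marginal cost = private MC − MEB = 26.4 + 2.0q.
Set SMC = demand: 26.4 + 2.0q = 86.7 - 1.5q → q* = 17.2286.
The Pigouvian subsidy equals MEB at q*: 6.4 + 1.0×17.2286 = 23.6286.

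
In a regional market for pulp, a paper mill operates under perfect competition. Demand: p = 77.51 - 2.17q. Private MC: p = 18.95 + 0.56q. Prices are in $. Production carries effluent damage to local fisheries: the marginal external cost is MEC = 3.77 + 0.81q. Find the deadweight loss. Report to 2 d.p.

Market equilibrium (private): 18.95 + 0.56q = 77.51 - 2.17q → q_m = 21.4505.
Social marginal cost = private MC + MEC = 22.72 + 1.37q.
Set SMC = demand: 22.72 + 1.37q = 77.51 - 2.17q → q* = 15.4774.
Height of the DWL triangle at q_m is SMC(q_m) − demand(q_m) = MEC(q_m) = 21.1449.
DWL = ½ × 5.9731 × 21.1449 = 63.1503.

DWL = $63.15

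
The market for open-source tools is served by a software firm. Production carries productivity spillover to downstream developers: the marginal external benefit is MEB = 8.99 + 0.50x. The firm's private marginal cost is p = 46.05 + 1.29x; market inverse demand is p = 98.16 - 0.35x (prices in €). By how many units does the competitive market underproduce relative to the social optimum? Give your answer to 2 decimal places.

21.82 units

Market equilibrium (private): 46.05 + 1.29x = 98.16 - 0.35x → x_m = 31.7744.
Social marginal cost = private MC − MEB = 37.06 + 0.79x.
Set SMC = demand: 37.06 + 0.79x = 98.16 - 0.35x → x* = 53.5965.
Gap = |31.7744 − 53.5965| = 21.8221.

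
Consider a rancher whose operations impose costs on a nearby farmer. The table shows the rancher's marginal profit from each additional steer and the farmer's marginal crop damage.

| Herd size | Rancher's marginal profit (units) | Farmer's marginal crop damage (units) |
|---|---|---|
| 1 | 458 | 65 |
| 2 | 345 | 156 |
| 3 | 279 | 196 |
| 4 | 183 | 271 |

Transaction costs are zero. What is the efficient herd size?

3

Bargaining reaches the level where marginal profit last exceeds marginal crop damage.
That holds through level 3 (279 ≥ 196) but not at 4 (183 < 271).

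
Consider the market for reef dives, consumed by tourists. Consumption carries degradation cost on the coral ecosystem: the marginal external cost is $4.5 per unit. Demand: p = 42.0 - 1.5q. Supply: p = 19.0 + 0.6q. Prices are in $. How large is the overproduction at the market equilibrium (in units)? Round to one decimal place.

2.1 units

Market equilibrium (private): 19.0 + 0.6q = 42.0 - 1.5q → q_m = 10.9524.
Social marginal benefit = demand − MEC = 37.5 - 1.5q.
Set SMB = MC: 37.5 - 1.5q = 19.0 + 0.6q → q* = 8.8095.
Gap = |10.9524 − 8.8095| = 2.1429.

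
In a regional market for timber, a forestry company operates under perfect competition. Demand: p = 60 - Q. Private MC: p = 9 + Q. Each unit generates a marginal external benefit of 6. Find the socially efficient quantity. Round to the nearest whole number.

Social marginal cost = private MC − MEB = 3 + Q.
Set SMC = demand: 3 + Q = 60 - Q → Q* = 28.5000.

Q* = 29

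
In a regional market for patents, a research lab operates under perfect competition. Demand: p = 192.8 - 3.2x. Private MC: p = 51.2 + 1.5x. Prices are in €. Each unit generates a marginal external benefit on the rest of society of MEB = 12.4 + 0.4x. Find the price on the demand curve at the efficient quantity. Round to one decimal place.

Social marginal cost = private MC − MEB = 38.8 + 1.1x.
Set SMC = demand: 38.8 + 1.1x = 192.8 - 3.2x → x* = 35.8140.
Consumer price on the demand curve at x*: 192.8 − 3.2×35.8140 = 78.1952.

P = €78.2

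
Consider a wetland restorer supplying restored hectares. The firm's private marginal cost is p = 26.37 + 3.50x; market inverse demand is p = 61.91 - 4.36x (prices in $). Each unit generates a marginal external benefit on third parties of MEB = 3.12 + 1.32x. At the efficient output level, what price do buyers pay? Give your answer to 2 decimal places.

P = $36.14

Social marginal cost = private MC − MEB = 23.25 + 2.18x.
Set SMC = demand: 23.25 + 2.18x = 61.91 - 4.36x → x* = 5.9113.
Consumer price on the demand curve at x*: 61.91 − 4.36×5.9113 = 36.1367.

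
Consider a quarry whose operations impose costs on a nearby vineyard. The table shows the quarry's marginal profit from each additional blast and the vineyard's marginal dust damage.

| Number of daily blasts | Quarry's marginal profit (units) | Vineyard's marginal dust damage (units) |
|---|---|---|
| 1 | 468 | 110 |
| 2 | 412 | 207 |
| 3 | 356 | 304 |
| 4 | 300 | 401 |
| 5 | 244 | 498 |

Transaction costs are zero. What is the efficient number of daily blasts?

3

Bargaining reaches the level where marginal profit last exceeds marginal dust damage.
That holds through level 3 (356 ≥ 304) but not at 4 (300 < 401).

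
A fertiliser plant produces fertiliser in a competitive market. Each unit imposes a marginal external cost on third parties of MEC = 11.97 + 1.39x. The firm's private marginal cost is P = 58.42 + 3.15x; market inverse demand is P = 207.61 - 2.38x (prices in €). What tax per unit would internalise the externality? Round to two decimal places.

tax = €39.53 per unit

Social marginal cost = private MC + MEC = 70.39 + 4.54x.
Set SMC = demand: 70.39 + 4.54x = 207.61 - 2.38x → x* = 19.8295.
The Pigouvian tax equals MEC at x*: 11.97 + 1.39×19.8295 = 39.5330.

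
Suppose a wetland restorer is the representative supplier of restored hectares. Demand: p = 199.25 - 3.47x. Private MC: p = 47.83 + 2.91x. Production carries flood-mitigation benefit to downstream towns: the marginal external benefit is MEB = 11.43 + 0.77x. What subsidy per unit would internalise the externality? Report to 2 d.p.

Social marginal cost = private MC − MEB = 36.40 + 2.14x.
Set SMC = demand: 36.40 + 2.14x = 199.25 - 3.47x → x* = 29.0285.
The Pigouvian subsidy equals MEB at x*: 11.43 + 0.77×29.0285 = 33.7819.

subsidy = 33.78 per unit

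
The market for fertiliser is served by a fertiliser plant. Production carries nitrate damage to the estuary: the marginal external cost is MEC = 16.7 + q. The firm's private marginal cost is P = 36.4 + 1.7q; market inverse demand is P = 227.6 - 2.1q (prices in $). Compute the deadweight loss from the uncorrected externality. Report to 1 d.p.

DWL = $467.8

Market equilibrium (private): 36.4 + 1.7q = 227.6 - 2.1q → q_m = 50.3158.
Social marginal cost = private MC + MEC = 53.1 + 2.7q.
Set SMC = demand: 53.1 + 2.7q = 227.6 - 2.1q → q* = 36.3542.
The welfare-loss triangle has base |q_m − q*| and height MEC(q_m) (the vertical gap between SMC and demand is zero at q* and MEC at q_m).
DWL = ½ × 13.9616 × 67.0158 = 467.8239.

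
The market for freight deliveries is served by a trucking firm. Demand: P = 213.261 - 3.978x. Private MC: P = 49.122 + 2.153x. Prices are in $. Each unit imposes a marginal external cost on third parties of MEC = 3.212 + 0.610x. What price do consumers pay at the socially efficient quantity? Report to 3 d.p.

Social marginal cost = private MC + MEC = 52.334 + 2.763x.
Set SMC = demand: 52.334 + 2.763x = 213.261 - 3.978x → x* = 23.8729.
Consumer price on the demand curve at x*: 213.261 − 3.978×23.8729 = 118.2946.

P = $118.295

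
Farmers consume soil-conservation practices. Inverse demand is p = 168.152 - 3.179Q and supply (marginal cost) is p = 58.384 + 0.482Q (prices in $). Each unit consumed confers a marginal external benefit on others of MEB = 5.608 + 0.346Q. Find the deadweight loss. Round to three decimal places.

DWL = $38.526

Market equilibrium (private): 58.384 + 0.482Q = 168.152 - 3.179Q → Q_m = 29.9831.
Social marginal benefit = demand + MEB = 173.760 - 2.833Q.
Set SMB = MC: 173.760 - 2.833Q = 58.384 + 0.482Q → Q* = 34.8042.
Between Q* and Q_m the wedge SMB − MC runs linearly from 0 to MEB(Q_m), so the loss is a triangle.
DWL = ½ × 4.8211 × 15.9821 = 38.5257.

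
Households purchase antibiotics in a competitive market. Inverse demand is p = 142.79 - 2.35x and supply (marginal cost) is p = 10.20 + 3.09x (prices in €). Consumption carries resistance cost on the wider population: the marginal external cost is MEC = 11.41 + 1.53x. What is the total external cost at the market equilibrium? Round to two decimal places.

Market equilibrium (private): 10.20 + 3.09x = 142.79 - 2.35x → x_m = 24.3732.
Total external cost = ∫₀^{x_m} (11.41 + 1.53x) dx = 11.41×24.3732 + ½×1.53×24.3732² = 732.5487.

€732.55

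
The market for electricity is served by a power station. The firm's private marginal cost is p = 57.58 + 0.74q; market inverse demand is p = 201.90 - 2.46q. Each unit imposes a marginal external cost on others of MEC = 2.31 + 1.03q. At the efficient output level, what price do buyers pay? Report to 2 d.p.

P = 119.31

Social marginal cost = private MC + MEC = 59.89 + 1.77q.
Set SMC = demand: 59.89 + 1.77q = 201.90 - 2.46q → q* = 33.5721.
Consumer price on the demand curve at q*: 201.90 − 2.46×33.5721 = 119.3126.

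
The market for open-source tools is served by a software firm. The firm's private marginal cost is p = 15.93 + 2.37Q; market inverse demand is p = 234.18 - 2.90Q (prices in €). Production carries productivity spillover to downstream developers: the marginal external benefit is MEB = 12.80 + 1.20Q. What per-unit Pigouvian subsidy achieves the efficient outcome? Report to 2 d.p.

Social marginal cost = private MC − MEB = 3.13 + 1.17Q.
Set SMC = demand: 3.13 + 1.17Q = 234.18 - 2.90Q → Q* = 56.7690.
The Pigouvian subsidy equals MEB at Q*: 12.80 + 1.20×56.7690 = 80.9228.

subsidy = €80.92 per unit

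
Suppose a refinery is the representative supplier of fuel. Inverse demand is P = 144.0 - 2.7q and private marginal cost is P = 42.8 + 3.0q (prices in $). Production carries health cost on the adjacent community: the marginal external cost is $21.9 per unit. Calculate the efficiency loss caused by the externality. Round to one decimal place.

DWL = $42.1

Market equilibrium (private): 42.8 + 3.0q = 144.0 - 2.7q → q_m = 17.7544.
Social marginal cost = private MC + MEC = 64.7 + 3.0q.
Set SMC = demand: 64.7 + 3.0q = 144.0 - 2.7q → q* = 13.9123.
The loss is the area between SMC and demand from q* to q_m; with linear curves that's a triangle of height MEC(q_m).
DWL = ½ × 3.8421 × 21.9000 = 42.0710.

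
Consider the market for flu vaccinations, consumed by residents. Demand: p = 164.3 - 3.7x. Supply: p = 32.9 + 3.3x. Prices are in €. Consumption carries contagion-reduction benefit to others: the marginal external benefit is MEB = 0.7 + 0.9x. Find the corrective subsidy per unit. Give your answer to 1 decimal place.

subsidy = €20.2 per unit

Social marginal benefit = demand + MEB = 165.0 - 2.8x.
Set SMB = MC: 165.0 - 2.8x = 32.9 + 3.3x → x* = 21.6557.
The Pigouvian subsidy equals MEB at x*: 0.7 + 0.9×21.6557 = 20.1901.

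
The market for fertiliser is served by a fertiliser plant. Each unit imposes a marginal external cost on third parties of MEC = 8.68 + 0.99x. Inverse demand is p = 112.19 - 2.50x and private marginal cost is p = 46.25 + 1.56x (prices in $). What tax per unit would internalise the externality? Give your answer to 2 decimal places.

tax = $19.91 per unit

Social marginal cost = private MC + MEC = 54.93 + 2.55x.
Set SMC = demand: 54.93 + 2.55x = 112.19 - 2.50x → x* = 11.3386.
The Pigouvian tax equals MEC at x*: 8.68 + 0.99×11.3386 = 19.9052.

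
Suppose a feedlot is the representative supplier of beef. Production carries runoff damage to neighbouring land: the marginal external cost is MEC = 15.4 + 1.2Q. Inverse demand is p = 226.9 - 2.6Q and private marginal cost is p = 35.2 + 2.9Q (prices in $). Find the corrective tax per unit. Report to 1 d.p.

Social marginal cost = private MC + MEC = 50.6 + 4.1Q.
Set SMC = demand: 50.6 + 4.1Q = 226.9 - 2.6Q → Q* = 26.3134.
The Pigouvian tax equals MEC at Q*: 15.4 + 1.2×26.3134 = 46.9761.

tax = $47.0 per unit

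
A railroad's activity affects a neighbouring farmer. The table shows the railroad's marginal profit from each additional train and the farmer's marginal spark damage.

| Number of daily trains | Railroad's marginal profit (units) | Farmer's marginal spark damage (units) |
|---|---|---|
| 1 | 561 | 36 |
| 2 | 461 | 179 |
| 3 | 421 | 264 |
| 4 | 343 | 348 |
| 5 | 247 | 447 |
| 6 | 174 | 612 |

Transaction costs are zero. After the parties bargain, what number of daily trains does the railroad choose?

3

Bargaining reaches the level where marginal profit last exceeds marginal spark damage.
That holds through level 3 (421 ≥ 264) but not at 4 (343 < 348).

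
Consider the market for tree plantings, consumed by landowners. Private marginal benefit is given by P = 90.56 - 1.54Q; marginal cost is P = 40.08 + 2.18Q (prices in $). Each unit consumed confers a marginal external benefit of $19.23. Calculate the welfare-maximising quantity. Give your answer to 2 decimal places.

Q* = 18.74

Social marginal benefit = demand + MEB = 109.79 - 1.54Q.
Set SMB = MC: 109.79 - 1.54Q = 40.08 + 2.18Q → Q* = 18.7392.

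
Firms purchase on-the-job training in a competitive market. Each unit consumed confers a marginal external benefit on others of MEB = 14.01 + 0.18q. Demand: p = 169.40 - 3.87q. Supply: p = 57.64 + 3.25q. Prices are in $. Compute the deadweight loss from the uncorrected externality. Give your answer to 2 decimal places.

Market equilibrium (private): 57.64 + 3.25q = 169.40 - 3.87q → q_m = 15.6966.
Social marginal benefit = demand + MEB = 183.41 - 3.69q.
Set SMB = MC: 183.41 - 3.69q = 57.64 + 3.25q → q* = 18.1225.
The loss is the area between SMB and MC from q* to q_m; with linear curves that's a triangle of height MEB(q_m).
DWL = ½ × 2.4259 × 16.8354 = 20.4205.

DWL = $20.42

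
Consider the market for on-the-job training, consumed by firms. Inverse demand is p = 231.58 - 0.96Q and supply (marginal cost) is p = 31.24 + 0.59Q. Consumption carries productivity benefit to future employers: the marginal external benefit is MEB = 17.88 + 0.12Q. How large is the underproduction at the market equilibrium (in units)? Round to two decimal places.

23.35 units

Market equilibrium (private): 31.24 + 0.59Q = 231.58 - 0.96Q → Q_m = 129.2516.
Social marginal benefit = demand + MEB = 249.46 - 0.84Q.
Set SMB = MC: 249.46 - 0.84Q = 31.24 + 0.59Q → Q* = 152.6014.
Gap = |129.2516 − 152.6014| = 23.3498.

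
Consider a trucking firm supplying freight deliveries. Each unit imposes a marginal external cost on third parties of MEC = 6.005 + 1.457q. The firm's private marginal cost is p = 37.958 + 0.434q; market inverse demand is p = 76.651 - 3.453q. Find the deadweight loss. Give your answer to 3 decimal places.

Market equilibrium (private): 37.958 + 0.434q = 76.651 - 3.453q → q_m = 9.9545.
Social marginal cost = private MC + MEC = 43.963 + 1.891q.
Set SMC = demand: 43.963 + 1.891q = 76.651 - 3.453q → q* = 6.1168.
The welfare-loss triangle has base |q_m − q*| and height MEC(q_m) (the vertical gap between SMC and demand is zero at q* and MEC at q_m).
DWL = ½ × 3.8377 × 20.5087 = 39.3531.

DWL = 39.353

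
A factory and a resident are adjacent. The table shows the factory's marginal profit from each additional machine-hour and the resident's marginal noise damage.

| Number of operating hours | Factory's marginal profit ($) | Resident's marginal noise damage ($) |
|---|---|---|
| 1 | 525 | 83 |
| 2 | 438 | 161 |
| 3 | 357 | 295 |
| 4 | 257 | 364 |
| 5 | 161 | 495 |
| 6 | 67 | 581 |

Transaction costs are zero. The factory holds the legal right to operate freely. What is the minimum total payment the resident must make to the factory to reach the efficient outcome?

Left alone the factory would choose level 6 (marginal profit stays positive).
Efficient level: k* = 3 (marginal profit ≥ marginal noise damage through 3).
The resident must at least cover the factory's forgone profit from cutting 6→3: 257 + 161 + 67 = 485.

$485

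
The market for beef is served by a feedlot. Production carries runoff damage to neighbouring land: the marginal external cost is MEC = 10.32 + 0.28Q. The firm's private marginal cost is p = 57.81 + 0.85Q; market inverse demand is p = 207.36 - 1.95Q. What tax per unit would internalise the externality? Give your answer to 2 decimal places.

Social marginal cost = private MC + MEC = 68.13 + 1.13Q.
Set SMC = demand: 68.13 + 1.13Q = 207.36 - 1.95Q → Q* = 45.2045.
The Pigouvian tax equals MEC at Q*: 10.32 + 0.28×45.2045 = 22.9773.

tax = 22.98 per unit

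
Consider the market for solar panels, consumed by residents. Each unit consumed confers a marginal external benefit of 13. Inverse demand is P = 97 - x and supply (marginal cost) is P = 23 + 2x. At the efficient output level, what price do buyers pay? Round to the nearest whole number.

P = 68

Social marginal benefit = demand + MEB = 110 - x.
Set SMB = MC: 110 - x = 23 + 2x → x* = 29.0000.
Consumer price on the demand curve at x*: 97 − 1×29.0000 = 68.0000.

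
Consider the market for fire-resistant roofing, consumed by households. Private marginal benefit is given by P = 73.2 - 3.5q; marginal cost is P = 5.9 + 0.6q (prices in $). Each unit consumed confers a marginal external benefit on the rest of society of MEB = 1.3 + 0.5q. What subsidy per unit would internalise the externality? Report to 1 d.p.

subsidy = $10.8 per unit

Social marginal benefit = demand + MEB = 74.5 - 3.0q.
Set SMB = MC: 74.5 - 3.0q = 5.9 + 0.6q → q* = 19.0556.
The Pigouvian subsidy equals MEB at q*: 1.3 + 0.5×19.0556 = 10.8278.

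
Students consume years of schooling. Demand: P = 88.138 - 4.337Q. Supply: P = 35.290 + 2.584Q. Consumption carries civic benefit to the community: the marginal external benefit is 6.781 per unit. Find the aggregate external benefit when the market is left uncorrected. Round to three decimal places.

Market equilibrium (private): 35.290 + 2.584Q = 88.138 - 4.337Q → Q_m = 7.6359.
Total external benefit = MEB × Q_m = 6.781 × 7.6359 = 51.7790.

51.779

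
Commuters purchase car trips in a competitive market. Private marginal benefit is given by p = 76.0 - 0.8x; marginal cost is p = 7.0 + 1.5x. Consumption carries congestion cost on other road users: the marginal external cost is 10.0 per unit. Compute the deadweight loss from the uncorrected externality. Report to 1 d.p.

DWL = 21.7

Market equilibrium (private): 7.0 + 1.5x = 76.0 - 0.8x → x_m = 30.0000.
Social marginal benefit = demand − MEC = 66.0 - 0.8x.
Set SMB = MC: 66.0 - 0.8x = 7.0 + 1.5x → x* = 25.6522.
The loss is the area between SMB and MC from x* to x_m; with linear curves that's a triangle of height MEC(x_m).
DWL = ½ × 4.3478 × 10.0000 = 21.7390.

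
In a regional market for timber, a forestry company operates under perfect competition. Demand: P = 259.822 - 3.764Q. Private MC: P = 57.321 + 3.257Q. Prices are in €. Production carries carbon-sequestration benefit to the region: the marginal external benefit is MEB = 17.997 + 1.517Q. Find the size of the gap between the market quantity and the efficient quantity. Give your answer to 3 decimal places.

11.219 units

Market equilibrium (private): 57.321 + 3.257Q = 259.822 - 3.764Q → Q_m = 28.8422.
Social marginal cost = private MC − MEB = 39.324 + 1.740Q.
Set SMC = demand: 39.324 + 1.740Q = 259.822 - 3.764Q → Q* = 40.0614.
Gap = |28.8422 − 40.0614| = 11.2192.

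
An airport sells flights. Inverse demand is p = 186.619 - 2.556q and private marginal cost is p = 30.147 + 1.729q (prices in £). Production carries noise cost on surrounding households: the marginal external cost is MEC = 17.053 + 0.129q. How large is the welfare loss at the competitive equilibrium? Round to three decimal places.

DWL = £53.654

Market equilibrium (private): 30.147 + 1.729q = 186.619 - 2.556q → q_m = 36.5162.
Social marginal cost = private MC + MEC = 47.200 + 1.858q.
Set SMC = demand: 47.200 + 1.858q = 186.619 - 2.556q → q* = 31.5856.
The loss is the area between SMC and demand from q* to q_m; with linear curves that's a triangle of height MEC(q_m).
DWL = ½ × 4.9306 × 21.7636 = 53.6538.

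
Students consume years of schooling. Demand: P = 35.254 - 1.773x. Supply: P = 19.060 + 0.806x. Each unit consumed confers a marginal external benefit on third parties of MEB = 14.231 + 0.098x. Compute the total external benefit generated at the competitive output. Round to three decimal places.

91.291

Market equilibrium (private): 19.060 + 0.806x = 35.254 - 1.773x → x_m = 6.2792.
Total external benefit = ∫₀^{x_m} (14.231 + 0.098x) dx = 14.231×6.2792 + ½×0.098×6.2792² = 91.2913.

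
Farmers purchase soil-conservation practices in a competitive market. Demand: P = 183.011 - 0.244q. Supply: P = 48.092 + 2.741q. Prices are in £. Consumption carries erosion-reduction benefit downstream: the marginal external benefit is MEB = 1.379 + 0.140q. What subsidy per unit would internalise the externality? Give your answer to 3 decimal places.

Social marginal benefit = demand + MEB = 184.390 - 0.104q.
Set SMB = MC: 184.390 - 0.104q = 48.092 + 2.741q → q* = 47.9079.
The Pigouvian subsidy equals MEB at q*: 1.379 + 0.140×47.9079 = 8.0861.

subsidy = £8.086 per unit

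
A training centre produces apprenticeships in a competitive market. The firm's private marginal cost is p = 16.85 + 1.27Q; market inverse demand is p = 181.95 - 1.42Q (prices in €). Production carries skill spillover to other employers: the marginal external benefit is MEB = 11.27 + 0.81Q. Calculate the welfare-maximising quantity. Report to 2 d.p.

Social marginal cost = private MC − MEB = 5.58 + 0.46Q.
Set SMC = demand: 5.58 + 0.46Q = 181.95 - 1.42Q → Q* = 93.8138.

Q* = 93.81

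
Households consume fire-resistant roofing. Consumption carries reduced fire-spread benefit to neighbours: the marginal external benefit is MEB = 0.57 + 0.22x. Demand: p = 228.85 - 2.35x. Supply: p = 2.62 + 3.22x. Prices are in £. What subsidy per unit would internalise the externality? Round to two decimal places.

Social marginal benefit = demand + MEB = 229.42 - 2.13x.
Set SMB = MC: 229.42 - 2.13x = 2.62 + 3.22x → x* = 42.3925.
The Pigouvian subsidy equals MEB at x*: 0.57 + 0.22×42.3925 = 9.8964.

subsidy = £9.90 per unit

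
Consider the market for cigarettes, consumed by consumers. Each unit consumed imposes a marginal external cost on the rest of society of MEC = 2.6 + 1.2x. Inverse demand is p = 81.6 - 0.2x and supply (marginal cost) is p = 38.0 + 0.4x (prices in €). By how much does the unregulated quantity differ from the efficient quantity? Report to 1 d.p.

Market equilibrium (private): 38.0 + 0.4x = 81.6 - 0.2x → x_m = 72.6667.
Social marginal benefit = demand − MEC = 79.0 - 1.4x.
Set SMB = MC: 79.0 - 1.4x = 38.0 + 0.4x → x* = 22.7778.
Gap = |72.6667 − 22.7778| = 49.8889.

49.9 units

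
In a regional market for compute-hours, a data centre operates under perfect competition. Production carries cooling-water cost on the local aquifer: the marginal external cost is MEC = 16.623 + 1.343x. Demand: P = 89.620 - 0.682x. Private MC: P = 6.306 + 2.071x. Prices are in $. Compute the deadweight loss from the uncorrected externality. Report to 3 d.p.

Market equilibrium (private): 6.306 + 2.071x = 89.620 - 0.682x → x_m = 30.2630.
Social marginal cost = private MC + MEC = 22.929 + 3.414x.
Set SMC = demand: 22.929 + 3.414x = 89.620 - 0.682x → x* = 16.2820.
The welfare-loss triangle has base |x_m − x*| and height MEC(x_m) (the vertical gap between SMC and demand is zero at x* and MEC at x_m).
DWL = ½ × 13.9810 × 57.2662 = 400.3194.

DWL = $400.319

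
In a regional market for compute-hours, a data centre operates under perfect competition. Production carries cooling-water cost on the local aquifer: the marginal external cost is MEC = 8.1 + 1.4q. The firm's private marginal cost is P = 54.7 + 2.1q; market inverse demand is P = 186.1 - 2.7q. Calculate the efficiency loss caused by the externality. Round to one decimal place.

DWL = 173.8

Market equilibrium (private): 54.7 + 2.1q = 186.1 - 2.7q → q_m = 27.3750.
Social marginal cost = private MC + MEC = 62.8 + 3.5q.
Set SMC = demand: 62.8 + 3.5q = 186.1 - 2.7q → q* = 19.8871.
Height of the DWL triangle at q_m is SMC(q_m) − demand(q_m) = MEC(q_m) = 46.4250.
DWL = ½ × 7.4879 × 46.4250 = 173.8129.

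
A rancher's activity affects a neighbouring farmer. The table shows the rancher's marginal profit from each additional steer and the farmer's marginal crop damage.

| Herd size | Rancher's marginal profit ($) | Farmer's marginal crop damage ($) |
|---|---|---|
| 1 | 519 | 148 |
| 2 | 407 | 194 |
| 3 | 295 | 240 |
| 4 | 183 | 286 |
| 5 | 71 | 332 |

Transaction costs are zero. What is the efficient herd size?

3

Bargaining reaches the level where marginal profit last exceeds marginal crop damage.
That holds through level 3 (295 ≥ 240) but not at 4 (183 < 286).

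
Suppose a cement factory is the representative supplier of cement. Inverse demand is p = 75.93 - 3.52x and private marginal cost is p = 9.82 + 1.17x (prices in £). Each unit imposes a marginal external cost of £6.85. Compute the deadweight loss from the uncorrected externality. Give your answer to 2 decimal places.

Market equilibrium (private): 9.82 + 1.17x = 75.93 - 3.52x → x_m = 14.0959.
Social marginal cost = private MC + MEC = 16.67 + 1.17x.
Set SMC = demand: 16.67 + 1.17x = 75.93 - 3.52x → x* = 12.6354.
The loss is the area between SMC and demand from x* to x_m; with linear curves that's a triangle of height MEC(x_m).
DWL = ½ × 1.4605 × 6.8500 = 5.0022.

DWL = £5.00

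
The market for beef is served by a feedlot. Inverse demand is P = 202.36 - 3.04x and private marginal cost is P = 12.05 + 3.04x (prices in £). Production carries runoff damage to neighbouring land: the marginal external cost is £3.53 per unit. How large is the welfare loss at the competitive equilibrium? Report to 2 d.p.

Market equilibrium (private): 12.05 + 3.04x = 202.36 - 3.04x → x_m = 31.3010.
Social marginal cost = private MC + MEC = 15.58 + 3.04x.
Set SMC = demand: 15.58 + 3.04x = 202.36 - 3.04x → x* = 30.7204.
Between x* and x_m the wedge SMC − demand runs linearly from 0 to MEC(x_m), so the loss is a triangle.
DWL = ½ × 0.5806 × 3.5300 = 1.0248.

DWL = £1.02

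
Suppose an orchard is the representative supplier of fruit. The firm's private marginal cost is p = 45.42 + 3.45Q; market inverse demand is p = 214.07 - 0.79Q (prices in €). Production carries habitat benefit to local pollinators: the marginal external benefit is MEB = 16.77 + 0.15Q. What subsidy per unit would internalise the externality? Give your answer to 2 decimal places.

subsidy = €23.57 per unit

Social marginal cost = private MC − MEB = 28.65 + 3.30Q.
Set SMC = demand: 28.65 + 3.30Q = 214.07 - 0.79Q → Q* = 45.3350.
The Pigouvian subsidy equals MEB at Q*: 16.77 + 0.15×45.3350 = 23.5703.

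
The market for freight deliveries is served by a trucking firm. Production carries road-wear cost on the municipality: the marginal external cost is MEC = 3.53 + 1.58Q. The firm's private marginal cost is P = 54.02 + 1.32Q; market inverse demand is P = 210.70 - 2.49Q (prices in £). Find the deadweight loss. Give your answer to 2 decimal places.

DWL = £435.34

Market equilibrium (private): 54.02 + 1.32Q = 210.70 - 2.49Q → Q_m = 41.1234.
Social marginal cost = private MC + MEC = 57.55 + 2.90Q.
Set SMC = demand: 57.55 + 2.90Q = 210.70 - 2.49Q → Q* = 28.4137.
Height of the DWL triangle at Q_m is SMC(Q_m) − demand(Q_m) = MEC(Q_m) = 68.5049.
DWL = ½ × 12.7097 × 68.5049 = 435.3384.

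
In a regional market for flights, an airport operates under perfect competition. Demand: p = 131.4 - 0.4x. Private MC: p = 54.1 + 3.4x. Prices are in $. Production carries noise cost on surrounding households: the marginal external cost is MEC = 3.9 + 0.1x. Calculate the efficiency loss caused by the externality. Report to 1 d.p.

DWL = $4.5

Market equilibrium (private): 54.1 + 3.4x = 131.4 - 0.4x → x_m = 20.3421.
Social marginal cost = private MC + MEC = 58.0 + 3.5x.
Set SMC = demand: 58.0 + 3.5x = 131.4 - 0.4x → x* = 18.8205.
The welfare-loss triangle has base |x_m − x*| and height MEC(x_m) (the vertical gap between SMC and demand is zero at x* and MEC at x_m).
DWL = ½ × 1.5216 × 5.9342 = 4.5147.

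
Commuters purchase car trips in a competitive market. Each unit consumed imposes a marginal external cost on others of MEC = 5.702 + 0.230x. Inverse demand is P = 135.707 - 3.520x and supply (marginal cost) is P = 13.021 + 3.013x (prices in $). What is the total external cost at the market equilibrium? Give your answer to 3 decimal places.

Market equilibrium (private): 13.021 + 3.013x = 135.707 - 3.520x → x_m = 18.7794.
Total external cost = ∫₀^{x_m} (5.702 + 0.230x) dx = 5.702×18.7794 + ½×0.230×18.7794² = 147.6367.

$147.637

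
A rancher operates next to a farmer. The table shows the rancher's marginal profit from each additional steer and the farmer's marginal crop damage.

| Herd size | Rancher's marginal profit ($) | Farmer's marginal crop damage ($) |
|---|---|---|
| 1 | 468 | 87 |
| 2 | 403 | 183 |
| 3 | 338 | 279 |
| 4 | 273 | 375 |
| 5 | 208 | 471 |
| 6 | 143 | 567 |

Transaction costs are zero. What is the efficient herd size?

3

Bargaining reaches the level where marginal profit last exceeds marginal crop damage.
That holds through level 3 (338 ≥ 279) but not at 4 (273 < 375).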